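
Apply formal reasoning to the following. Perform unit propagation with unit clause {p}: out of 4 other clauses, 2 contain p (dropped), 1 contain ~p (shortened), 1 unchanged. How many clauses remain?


Satisfied (removed): 2
Shortened (remain): 1
Unchanged (remain): 1
Remaining = 1 + 1 = 2

2


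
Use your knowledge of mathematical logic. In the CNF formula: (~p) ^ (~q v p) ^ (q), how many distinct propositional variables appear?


Identify each variable that appears in the formula.
Variables found: p, q
Count = 2

2


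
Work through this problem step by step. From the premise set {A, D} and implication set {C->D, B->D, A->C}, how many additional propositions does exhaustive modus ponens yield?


Initial facts: {A, D}
Apply modus ponens to closure:
  A and A->C  =>  C
Final known: {A, C, D}
New propositions: {C}
Count = 1

1


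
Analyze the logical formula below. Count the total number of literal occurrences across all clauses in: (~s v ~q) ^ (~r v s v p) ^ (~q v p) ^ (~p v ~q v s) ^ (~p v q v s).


Counting literals in each clause:
Clause 1: 2 literal(s)
Clause 2: 3 literal(s)
Clause 3: 2 literal(s)
Clause 4: 3 literal(s)
Clause 5: 3 literal(s)
Total = 13

13


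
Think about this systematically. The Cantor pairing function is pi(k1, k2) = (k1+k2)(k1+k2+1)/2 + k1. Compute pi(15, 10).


k1 + k2 = 25
(k1+k2)(k1+k2+1)/2 = 25 * 26 / 2 = 325
pi = 325 + 15 = 340

340


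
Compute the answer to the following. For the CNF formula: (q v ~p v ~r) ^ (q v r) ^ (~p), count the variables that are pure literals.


Check each variable for pure literal status:
p: pure negative
q: pure positive
r: mixed (not pure)
Pure literal count = 2

2


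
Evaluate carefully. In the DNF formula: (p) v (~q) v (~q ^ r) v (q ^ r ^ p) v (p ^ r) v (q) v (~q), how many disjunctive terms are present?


A DNF formula is a disjunction of terms (conjunctions).
Terms are separated by v.
Counting the disjuncts: 7 terms.

7


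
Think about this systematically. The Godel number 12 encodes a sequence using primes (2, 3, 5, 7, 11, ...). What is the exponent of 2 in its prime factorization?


Factorize 12 by dividing by 2 repeatedly.
Division steps: 2 divides 12 exactly 2 time(s).
Exponent of 2 = 2

2


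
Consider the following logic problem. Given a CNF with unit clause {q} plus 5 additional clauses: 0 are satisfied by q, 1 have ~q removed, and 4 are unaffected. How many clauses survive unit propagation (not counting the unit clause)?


Satisfied (removed): 0
Shortened (remain): 1
Unchanged (remain): 4
Remaining = 1 + 4 = 5

5


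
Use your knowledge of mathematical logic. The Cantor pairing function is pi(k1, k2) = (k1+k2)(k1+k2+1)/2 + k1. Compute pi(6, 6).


k1 + k2 = 12
(k1+k2)(k1+k2+1)/2 = 12 * 13 / 2 = 78
pi = 78 + 6 = 84

84


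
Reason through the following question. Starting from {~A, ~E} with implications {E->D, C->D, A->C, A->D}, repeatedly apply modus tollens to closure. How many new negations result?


Initial negated facts: {~A, ~E}
Apply modus tollens to closure:
  (no implication fires)
Final negated: {~A, ~E}
New negations: {(none)}
Count = 0

0


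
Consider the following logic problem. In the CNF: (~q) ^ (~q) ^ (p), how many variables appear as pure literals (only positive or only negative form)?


Check each variable for pure literal status:
p: pure positive
q: pure negative
r: absent (not pure)
Pure literal count = 2

2


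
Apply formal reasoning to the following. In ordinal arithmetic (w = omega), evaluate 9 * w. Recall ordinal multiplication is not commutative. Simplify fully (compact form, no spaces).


Compute 9 * w.
Ordinal * is associative and left-distributive over +, but NOT commutative; for finite n>1, n*w = w but w*n stays w*n.
For finite n>0, n * w = sup{n*k : k<w} = w. So 9 * w = w.
Result = w

w


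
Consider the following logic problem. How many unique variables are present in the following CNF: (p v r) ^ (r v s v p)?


Identify each variable that appears in the formula.
Variables found: p, r, s
Count = 3

3


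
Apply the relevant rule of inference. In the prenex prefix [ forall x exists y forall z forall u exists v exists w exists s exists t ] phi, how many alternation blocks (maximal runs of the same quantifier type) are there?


Quantifier-type sequence: A E A A E E E E  (A=forall, E=exists)
Group into maximal same-type runs:
  Ax1 | Ex1 | Ax2 | Ex4
Number of blocks = 4

4


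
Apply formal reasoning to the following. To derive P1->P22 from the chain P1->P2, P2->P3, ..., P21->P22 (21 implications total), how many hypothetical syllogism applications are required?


With 21 implications in a chain connecting 22 propositions:
P1->P2, P2->P3, ..., P21->P22
Steps needed = (number of implications) - 1 = 21 - 1 = 20

20


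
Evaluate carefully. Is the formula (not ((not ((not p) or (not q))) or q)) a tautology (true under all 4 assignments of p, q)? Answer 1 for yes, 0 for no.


Check all 4 assignments:
p=0, q=0: 1
p=0, q=1: 0
p=1, q=0: 1
p=1, q=1: 0
Satisfying count = 2/4.
Tautology iff count = 4: no.

0


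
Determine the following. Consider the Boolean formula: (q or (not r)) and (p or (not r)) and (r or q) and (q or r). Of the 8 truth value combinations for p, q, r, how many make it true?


Evaluate all 8 assignments for p, q, r:
p=0, q=0, r=0: 0
p=0, q=0, r=1: 0
p=0, q=1, r=0: 1
p=0, q=1, r=1: 0
p=1, q=0, r=0: 0
p=1, q=0, r=1: 0
p=1, q=1, r=0: 1
p=1, q=1, r=1: 1
Satisfying count = 3

3


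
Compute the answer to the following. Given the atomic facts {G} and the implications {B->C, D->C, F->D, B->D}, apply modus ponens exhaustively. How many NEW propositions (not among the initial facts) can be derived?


Initial facts: {G}
Apply modus ponens to closure:
  (no implication fires)
Final known: {G}
New propositions: {(none)}
Count = 0

0


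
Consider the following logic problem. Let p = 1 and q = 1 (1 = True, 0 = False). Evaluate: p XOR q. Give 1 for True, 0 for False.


p = 1, q = 1
Operation: p XOR q
Evaluate: 1 XOR 1 = 0

0


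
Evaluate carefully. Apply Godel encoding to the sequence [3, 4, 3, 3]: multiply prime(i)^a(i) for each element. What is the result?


Encode each element as an exponent of the corresponding prime:
  2^3 = 8
  3^4 = 81
  5^3 = 125
  7^3 = 343
Product = 8 * 81 * 125 * 343 = 27783000

27783000


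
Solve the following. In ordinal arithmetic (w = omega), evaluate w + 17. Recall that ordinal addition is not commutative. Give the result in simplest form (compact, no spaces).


Compute w + 17.
Ordinal + is associative but NOT commutative; for finite n>0, n + w = w but w + n stays w+n.
w + 17 is already in normal form (a successor ordinal beyond w).
Result = w+17

w+17


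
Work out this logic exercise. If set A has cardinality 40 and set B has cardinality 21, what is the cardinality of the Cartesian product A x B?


The Cartesian product A x B contains all ordered pairs (a, b).
|A x B| = |A| * |B| = 40 * 21 = 840

840


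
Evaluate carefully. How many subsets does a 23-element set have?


The power set of a set with n elements has 2^n elements.
|P(S)| = 2^23 = 8388608

8388608


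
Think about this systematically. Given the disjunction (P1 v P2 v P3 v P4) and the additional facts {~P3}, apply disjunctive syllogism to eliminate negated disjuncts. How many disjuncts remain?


Original disjuncts (4): P1, P2, P3, P4
Negated (eliminate): ~P3
Remaining disjuncts: P1, P2, P4
Count = 4 - 1 = 3

3


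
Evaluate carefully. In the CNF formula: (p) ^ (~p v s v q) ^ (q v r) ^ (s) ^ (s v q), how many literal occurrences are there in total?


Counting literals in each clause:
Clause 1: 1 literal(s)
Clause 2: 3 literal(s)
Clause 3: 2 literal(s)
Clause 4: 1 literal(s)
Clause 5: 2 literal(s)
Total = 9

9


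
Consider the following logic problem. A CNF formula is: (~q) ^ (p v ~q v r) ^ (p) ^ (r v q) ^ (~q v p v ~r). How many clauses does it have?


A CNF formula is a conjunction of clauses.
Clauses are separated by ^.
Counting the conjuncts: 5 clauses.

5


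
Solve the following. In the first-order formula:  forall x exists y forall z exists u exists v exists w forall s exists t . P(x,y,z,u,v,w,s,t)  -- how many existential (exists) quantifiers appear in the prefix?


Quantifier prefix: forall x exists y forall z exists u exists v exists w forall s exists t
Mark each quantifier type:
  U E U E E E U E
Universal count = 3, Existential count = 5
Asked for existential (exists) quantifiers: 5

5


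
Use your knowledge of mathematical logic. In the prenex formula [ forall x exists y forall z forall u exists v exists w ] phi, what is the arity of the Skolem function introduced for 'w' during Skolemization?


Quantifier prefix: forall x exists y forall z forall u exists v exists w
'w' is existentially quantified at position 6.
Universal variables preceding it: x, z, u
Skolem function arity = 3

3


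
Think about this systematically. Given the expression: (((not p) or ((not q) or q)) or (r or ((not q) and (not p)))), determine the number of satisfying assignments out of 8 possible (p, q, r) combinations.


Check all 8 assignments:
p=0, q=0, r=0: 1
p=0, q=0, r=1: 1
p=0, q=1, r=0: 1
p=0, q=1, r=1: 1
p=1, q=0, r=0: 1
p=1, q=0, r=1: 1
p=1, q=1, r=0: 1
p=1, q=1, r=1: 1
Count of True = 8

8


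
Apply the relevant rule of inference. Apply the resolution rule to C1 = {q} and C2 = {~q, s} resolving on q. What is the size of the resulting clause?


Remove q from C1 and ~q from C2.
C1 remainder: {}
C2 remainder: {s}
Union (resolvent): {s}
Resolvent has 1 literal(s).

1


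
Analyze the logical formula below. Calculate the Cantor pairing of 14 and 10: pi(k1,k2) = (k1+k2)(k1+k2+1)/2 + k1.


k1 + k2 = 24
(k1+k2)(k1+k2+1)/2 = 24 * 25 / 2 = 300
pi = 300 + 14 = 314

314


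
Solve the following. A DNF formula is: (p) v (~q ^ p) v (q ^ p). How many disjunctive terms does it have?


A DNF formula is a disjunction of terms (conjunctions).
Terms are separated by v.
Counting the disjuncts: 3 terms.

3


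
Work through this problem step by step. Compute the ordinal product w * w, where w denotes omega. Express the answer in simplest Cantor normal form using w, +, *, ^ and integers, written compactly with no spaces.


Compute w * w.
Ordinal * is associative and left-distributive over +, but NOT commutative; for finite n>1, n*w = w but w*n stays w*n.
w * w = w^2 by definition.
Result = w^2

w^2


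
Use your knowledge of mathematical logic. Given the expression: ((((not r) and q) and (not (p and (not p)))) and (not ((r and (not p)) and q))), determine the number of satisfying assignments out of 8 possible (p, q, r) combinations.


Check all 8 assignments:
p=0, q=0, r=0: 0
p=0, q=0, r=1: 0
p=0, q=1, r=0: 1
p=0, q=1, r=1: 0
p=1, q=0, r=0: 0
p=1, q=0, r=1: 0
p=1, q=1, r=0: 1
p=1, q=1, r=1: 0
Count of True = 2

2


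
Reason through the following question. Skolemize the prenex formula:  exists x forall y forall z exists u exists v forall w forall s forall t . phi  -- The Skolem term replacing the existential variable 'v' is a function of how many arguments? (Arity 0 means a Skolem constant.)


Quantifier prefix: exists x forall y forall z exists u exists v forall w forall s forall t
'v' is existentially quantified at position 5.
Universal variables preceding it: y, z
Skolem function arity = 2

2


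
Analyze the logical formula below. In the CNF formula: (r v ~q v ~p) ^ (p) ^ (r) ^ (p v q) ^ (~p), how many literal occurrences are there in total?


Counting literals in each clause:
Clause 1: 3 literal(s)
Clause 2: 1 literal(s)
Clause 3: 1 literal(s)
Clause 4: 2 literal(s)
Clause 5: 1 literal(s)
Total = 8

8


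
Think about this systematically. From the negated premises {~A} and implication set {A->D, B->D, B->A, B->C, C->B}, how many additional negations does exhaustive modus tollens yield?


Initial negated facts: {~A}
Apply modus tollens to closure:
  ~A and B->A  =>  ~B
  ~B and C->B  =>  ~C
Final negated: {~A, ~B, ~C}
New negations: {~B, ~C}
Count = 2

2


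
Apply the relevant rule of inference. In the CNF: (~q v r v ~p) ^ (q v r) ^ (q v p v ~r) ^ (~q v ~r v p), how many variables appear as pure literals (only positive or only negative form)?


Check each variable for pure literal status:
p: mixed (not pure)
q: mixed (not pure)
r: mixed (not pure)
Pure literal count = 0

0


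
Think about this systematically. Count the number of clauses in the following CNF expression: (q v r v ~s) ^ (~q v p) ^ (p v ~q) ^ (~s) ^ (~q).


A CNF formula is a conjunction of clauses.
Clauses are separated by ^.
Counting the conjuncts: 5 clauses.

5


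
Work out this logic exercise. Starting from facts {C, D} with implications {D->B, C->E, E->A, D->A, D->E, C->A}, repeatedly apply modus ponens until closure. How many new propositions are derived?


Initial facts: {C, D}
Apply modus ponens to closure:
  D and D->B  =>  B
  C and C->E  =>  E
  E and E->A  =>  A
Final known: {A, B, C, D, E}
New propositions: {A, B, E}
Count = 3

3


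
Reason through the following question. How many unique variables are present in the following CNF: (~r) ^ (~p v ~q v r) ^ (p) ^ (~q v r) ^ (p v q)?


Identify each variable that appears in the formula.
Variables found: p, q, r
Count = 3

3


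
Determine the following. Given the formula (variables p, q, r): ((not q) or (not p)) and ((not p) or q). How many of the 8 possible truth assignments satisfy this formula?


Evaluate all 8 assignments for p, q, r:
p=0, q=0, r=0: 1
p=0, q=0, r=1: 1
p=0, q=1, r=0: 1
p=0, q=1, r=1: 1
p=1, q=0, r=0: 0
p=1, q=0, r=1: 0
p=1, q=1, r=0: 0
p=1, q=1, r=1: 0
Satisfying count = 4

4


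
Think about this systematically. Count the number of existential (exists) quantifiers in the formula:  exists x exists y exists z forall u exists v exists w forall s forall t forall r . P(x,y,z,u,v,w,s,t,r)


Quantifier prefix: exists x exists y exists z forall u exists v exists w forall s forall t forall r
Mark each quantifier type:
  E E E U E E U U U
Universal count = 4, Existential count = 5
Asked for existential (exists) quantifiers: 5

5


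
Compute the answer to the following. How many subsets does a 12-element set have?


The power set of a set with n elements has 2^n elements.
|P(S)| = 2^12 = 4096

4096


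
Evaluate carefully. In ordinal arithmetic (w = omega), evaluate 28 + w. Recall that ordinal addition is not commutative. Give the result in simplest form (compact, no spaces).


Compute 28 + w.
Ordinal + is associative but NOT commutative; for finite n>0, n + w = w but w + n stays w+n.
Any finite left addend is absorbed by w on the right: 28 + w = w.
Result = w

w


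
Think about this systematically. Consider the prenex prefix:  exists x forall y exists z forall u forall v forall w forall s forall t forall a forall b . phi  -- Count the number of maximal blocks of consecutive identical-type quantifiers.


Quantifier-type sequence: E A E A A A A A A A  (A=forall, E=exists)
Group into maximal same-type runs:
  Ex1 | Ax1 | Ex1 | Ax7
Number of blocks = 4

4


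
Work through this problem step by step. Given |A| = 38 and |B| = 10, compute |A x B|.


The Cartesian product A x B contains all ordered pairs (a, b).
|A x B| = |A| * |B| = 38 * 10 = 380

380


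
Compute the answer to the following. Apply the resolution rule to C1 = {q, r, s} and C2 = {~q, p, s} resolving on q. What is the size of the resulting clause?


Remove q from C1 and ~q from C2.
C1 remainder: {r, s}
C2 remainder: {p, s}
Union (resolvent): {p, r, s}
Resolvent has 3 literal(s).

3


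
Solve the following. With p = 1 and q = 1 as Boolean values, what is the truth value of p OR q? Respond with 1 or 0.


p = 1, q = 1
Operation: p OR q
Evaluate: 1 OR 1 = 1

1


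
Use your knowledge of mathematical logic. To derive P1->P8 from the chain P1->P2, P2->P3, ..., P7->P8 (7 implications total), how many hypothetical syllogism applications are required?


With 7 implications in a chain connecting 8 propositions:
P1->P2, P2->P3, ..., P7->P8
Steps needed = (number of implications) - 1 = 7 - 1 = 6

6


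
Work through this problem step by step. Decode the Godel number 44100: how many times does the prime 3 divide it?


Factorize 44100 by dividing by 3 repeatedly.
Division steps: 3 divides 44100 exactly 2 time(s).
Exponent of 3 = 2

2


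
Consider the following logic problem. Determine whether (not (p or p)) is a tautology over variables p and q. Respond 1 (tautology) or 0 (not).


Check all 4 assignments:
p=0, q=0: 1
p=0, q=1: 1
p=1, q=0: 0
p=1, q=1: 0
Satisfying count = 2/4.
Tautology iff count = 4: no.

0


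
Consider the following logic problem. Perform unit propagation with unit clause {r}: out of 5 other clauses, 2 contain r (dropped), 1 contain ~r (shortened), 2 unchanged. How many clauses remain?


Satisfied (removed): 2
Shortened (remain): 1
Unchanged (remain): 2
Remaining = 1 + 2 = 3

3


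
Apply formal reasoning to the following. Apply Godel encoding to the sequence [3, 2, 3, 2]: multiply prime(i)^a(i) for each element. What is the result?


Encode each element as an exponent of the corresponding prime:
  2^3 = 8
  3^2 = 9
  5^3 = 125
  7^2 = 49
Product = 8 * 9 * 125 * 49 = 441000

441000


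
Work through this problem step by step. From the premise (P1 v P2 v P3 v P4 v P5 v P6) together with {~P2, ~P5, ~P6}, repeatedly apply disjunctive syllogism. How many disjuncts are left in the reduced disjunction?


Original disjuncts (6): P1, P2, P3, P4, P5, P6
Negated (eliminate): ~P2, ~P5, ~P6
Remaining disjuncts: P1, P3, P4
Count = 6 - 3 = 3

3


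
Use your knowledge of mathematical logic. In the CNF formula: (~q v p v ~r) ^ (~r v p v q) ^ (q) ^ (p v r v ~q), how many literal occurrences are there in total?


Counting literals in each clause:
Clause 1: 3 literal(s)
Clause 2: 3 literal(s)
Clause 3: 1 literal(s)
Clause 4: 3 literal(s)
Total = 10

10


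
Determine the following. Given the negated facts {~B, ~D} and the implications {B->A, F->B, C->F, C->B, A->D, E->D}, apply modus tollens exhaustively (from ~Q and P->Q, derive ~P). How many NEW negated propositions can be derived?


Initial negated facts: {~B, ~D}
Apply modus tollens to closure:
  ~B and F->B  =>  ~F
  ~F and C->F  =>  ~C
  ~D and A->D  =>  ~A
  ~D and E->D  =>  ~E
Final negated: {~A, ~B, ~C, ~D, ~E, ~F}
New negations: {~A, ~C, ~E, ~F}
Count = 4

4


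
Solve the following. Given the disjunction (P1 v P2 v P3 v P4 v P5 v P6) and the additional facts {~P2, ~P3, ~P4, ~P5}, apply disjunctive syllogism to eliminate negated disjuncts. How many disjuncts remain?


Original disjuncts (6): P1, P2, P3, P4, P5, P6
Negated (eliminate): ~P2, ~P3, ~P4, ~P5
Remaining disjuncts: P1, P6
Count = 6 - 4 = 2

2


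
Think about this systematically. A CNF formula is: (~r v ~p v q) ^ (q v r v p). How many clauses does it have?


A CNF formula is a conjunction of clauses.
Clauses are separated by ^.
Counting the conjuncts: 2 clauses.

2


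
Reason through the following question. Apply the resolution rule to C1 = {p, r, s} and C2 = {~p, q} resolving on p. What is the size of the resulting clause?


Remove p from C1 and ~p from C2.
C1 remainder: {r, s}
C2 remainder: {q}
Union (resolvent): {q, r, s}
Resolvent has 3 literal(s).

3


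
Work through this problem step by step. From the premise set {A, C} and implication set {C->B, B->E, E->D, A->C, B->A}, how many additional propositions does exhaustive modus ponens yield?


Initial facts: {A, C}
Apply modus ponens to closure:
  C and C->B  =>  B
  B and B->E  =>  E
  E and E->D  =>  D
Final known: {A, B, C, D, E}
New propositions: {B, D, E}
Count = 3

3


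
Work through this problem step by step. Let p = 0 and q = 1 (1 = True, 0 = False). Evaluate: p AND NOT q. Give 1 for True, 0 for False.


p = 0, q = 1
Operation: p AND NOT q
Evaluate: 0 AND NOT 1 = 0

0


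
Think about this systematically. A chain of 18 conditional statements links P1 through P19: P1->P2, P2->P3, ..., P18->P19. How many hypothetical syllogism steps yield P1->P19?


With 18 implications in a chain connecting 19 propositions:
P1->P2, P2->P3, ..., P18->P19
Steps needed = (number of implications) - 1 = 18 - 1 = 17

17


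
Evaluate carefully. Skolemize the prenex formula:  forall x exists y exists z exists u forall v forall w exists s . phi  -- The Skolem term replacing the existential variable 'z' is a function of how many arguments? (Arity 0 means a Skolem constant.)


Quantifier prefix: forall x exists y exists z exists u forall v forall w exists s
'z' is existentially quantified at position 3.
Universal variables preceding it: x
Skolem function arity = 1

1


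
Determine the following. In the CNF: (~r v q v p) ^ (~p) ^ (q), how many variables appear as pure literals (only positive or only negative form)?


Check each variable for pure literal status:
p: mixed (not pure)
q: pure positive
r: pure negative
Pure literal count = 2

2


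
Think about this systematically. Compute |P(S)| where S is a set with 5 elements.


The power set of a set with n elements has 2^n elements.
|P(S)| = 2^5 = 32

32


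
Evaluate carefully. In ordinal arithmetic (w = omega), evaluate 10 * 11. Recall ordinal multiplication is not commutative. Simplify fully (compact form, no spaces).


Compute 10 * 11.
Ordinal * is associative and left-distributive over +, but NOT commutative; for finite n>1, n*w = w but w*n stays w*n.
Both finite; ordinal * agrees with natural *: 10 * 11 = 110.
Result = 110

110


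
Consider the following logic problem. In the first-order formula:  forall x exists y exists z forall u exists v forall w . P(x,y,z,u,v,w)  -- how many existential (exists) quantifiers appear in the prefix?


Quantifier prefix: forall x exists y exists z forall u exists v forall w
Mark each quantifier type:
  U E E U E U
Universal count = 3, Existential count = 3
Asked for existential (exists) quantifiers: 3

3


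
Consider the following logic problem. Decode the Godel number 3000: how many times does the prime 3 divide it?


Factorize 3000 by dividing by 3 repeatedly.
Division steps: 3 divides 3000 exactly 1 time(s).
Exponent of 3 = 1

1


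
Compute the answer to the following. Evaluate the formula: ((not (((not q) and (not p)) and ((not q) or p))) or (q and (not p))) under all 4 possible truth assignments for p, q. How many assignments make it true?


Check all 4 assignments:
p=0, q=0: 0
p=0, q=1: 1
p=1, q=0: 1
p=1, q=1: 1
Count of True = 3

3


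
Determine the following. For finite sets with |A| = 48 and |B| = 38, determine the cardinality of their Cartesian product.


The Cartesian product A x B contains all ordered pairs (a, b).
|A x B| = |A| * |B| = 48 * 38 = 1824

1824


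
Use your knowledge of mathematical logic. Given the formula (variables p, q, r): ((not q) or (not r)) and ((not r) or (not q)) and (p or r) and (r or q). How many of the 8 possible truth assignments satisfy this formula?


Evaluate all 8 assignments for p, q, r:
p=0, q=0, r=0: 0
p=0, q=0, r=1: 1
p=0, q=1, r=0: 0
p=0, q=1, r=1: 0
p=1, q=0, r=0: 0
p=1, q=0, r=1: 1
p=1, q=1, r=0: 1
p=1, q=1, r=1: 0
Satisfying count = 3

3


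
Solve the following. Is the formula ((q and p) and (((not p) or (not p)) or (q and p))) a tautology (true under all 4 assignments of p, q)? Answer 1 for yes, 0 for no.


Check all 4 assignments:
p=0, q=0: 0
p=0, q=1: 0
p=1, q=0: 0
p=1, q=1: 1
Satisfying count = 1/4.
Tautology iff count = 4: no.

0


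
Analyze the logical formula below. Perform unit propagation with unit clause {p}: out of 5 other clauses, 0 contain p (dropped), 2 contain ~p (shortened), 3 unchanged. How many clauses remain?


Satisfied (removed): 0
Shortened (remain): 2
Unchanged (remain): 3
Remaining = 2 + 3 = 5

5


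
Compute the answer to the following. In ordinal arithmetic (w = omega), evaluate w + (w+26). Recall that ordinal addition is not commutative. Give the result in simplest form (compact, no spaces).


Compute w + (w+26).
Ordinal + is associative but NOT commutative; for finite n>0, n + w = w but w + n stays w+n.
w + (w+26) = (w+w) + 26 = w*2+26.
Result = w*2+26

w*2+26


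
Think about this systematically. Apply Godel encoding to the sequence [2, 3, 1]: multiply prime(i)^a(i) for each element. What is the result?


Encode each element as an exponent of the corresponding prime:
  2^2 = 4
  3^3 = 27
  5^1 = 5
Product = 4 * 27 * 5 = 540

540


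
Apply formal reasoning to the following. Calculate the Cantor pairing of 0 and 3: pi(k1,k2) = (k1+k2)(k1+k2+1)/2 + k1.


k1 + k2 = 3
(k1+k2)(k1+k2+1)/2 = 3 * 4 / 2 = 6
pi = 6 + 0 = 6

6


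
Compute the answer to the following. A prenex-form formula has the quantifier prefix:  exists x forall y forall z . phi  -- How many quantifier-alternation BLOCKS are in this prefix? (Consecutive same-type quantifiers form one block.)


Quantifier-type sequence: E A A  (A=forall, E=exists)
Group into maximal same-type runs:
  Ex1 | Ax2
Number of blocks = 2

2


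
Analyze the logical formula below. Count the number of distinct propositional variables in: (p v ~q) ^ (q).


Identify each variable that appears in the formula.
Variables found: p, q
Count = 2

2


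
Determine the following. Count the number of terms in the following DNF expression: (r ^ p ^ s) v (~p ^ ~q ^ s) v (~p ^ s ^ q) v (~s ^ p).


A DNF formula is a disjunction of terms (conjunctions).
Terms are separated by v.
Counting the disjuncts: 4 terms.

4


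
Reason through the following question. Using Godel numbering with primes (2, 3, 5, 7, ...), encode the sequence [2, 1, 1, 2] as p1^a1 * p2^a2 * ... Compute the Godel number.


Encode each element as an exponent of the corresponding prime:
  2^2 = 4
  3^1 = 3
  5^1 = 5
  7^2 = 49
Product = 4 * 3 * 5 * 49 = 2940

2940


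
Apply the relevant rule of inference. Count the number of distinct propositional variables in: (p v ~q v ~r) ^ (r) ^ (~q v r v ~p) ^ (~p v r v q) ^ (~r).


Identify each variable that appears in the formula.
Variables found: p, q, r
Count = 3

3


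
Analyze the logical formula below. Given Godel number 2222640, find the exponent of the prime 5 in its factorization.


Factorize 2222640 by dividing by 5 repeatedly.
Division steps: 5 divides 2222640 exactly 1 time(s).
Exponent of 5 = 1

1


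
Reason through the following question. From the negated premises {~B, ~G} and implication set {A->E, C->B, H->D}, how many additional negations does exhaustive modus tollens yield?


Initial negated facts: {~B, ~G}
Apply modus tollens to closure:
  ~B and C->B  =>  ~C
Final negated: {~B, ~C, ~G}
New negations: {~C}
Count = 1

1


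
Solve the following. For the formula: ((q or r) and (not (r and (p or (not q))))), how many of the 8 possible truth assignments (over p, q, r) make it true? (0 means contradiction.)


Check all 8 assignments:
p=0, q=0, r=0: 0
p=0, q=0, r=1: 0
p=0, q=1, r=0: 1
p=0, q=1, r=1: 1
p=1, q=0, r=0: 0
p=1, q=0, r=1: 0
p=1, q=1, r=0: 1
p=1, q=1, r=1: 0
Count of True = 3

3


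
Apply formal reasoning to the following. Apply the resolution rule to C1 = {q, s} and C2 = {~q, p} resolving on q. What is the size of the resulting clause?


Remove q from C1 and ~q from C2.
C1 remainder: {s}
C2 remainder: {p}
Union (resolvent): {p, s}
Resolvent has 2 literal(s).

2


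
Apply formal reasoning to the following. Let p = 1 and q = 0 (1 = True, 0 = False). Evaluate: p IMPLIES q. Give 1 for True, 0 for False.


p = 1, q = 0
Operation: p IMPLIES q
Evaluate: 1 IMPLIES 0 = 0

0


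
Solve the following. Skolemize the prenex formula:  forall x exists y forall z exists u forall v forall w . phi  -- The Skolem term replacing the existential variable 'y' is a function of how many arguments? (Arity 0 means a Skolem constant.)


Quantifier prefix: forall x exists y forall z exists u forall v forall w
'y' is existentially quantified at position 2.
Universal variables preceding it: x
Skolem function arity = 1

1


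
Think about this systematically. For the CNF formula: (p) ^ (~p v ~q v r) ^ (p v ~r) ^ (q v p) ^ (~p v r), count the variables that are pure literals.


Check each variable for pure literal status:
p: mixed (not pure)
q: mixed (not pure)
r: mixed (not pure)
Pure literal count = 0

0


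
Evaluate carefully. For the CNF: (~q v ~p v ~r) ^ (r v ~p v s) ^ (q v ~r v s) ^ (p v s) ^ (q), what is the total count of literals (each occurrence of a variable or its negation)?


Counting literals in each clause:
Clause 1: 3 literal(s)
Clause 2: 3 literal(s)
Clause 3: 3 literal(s)
Clause 4: 2 literal(s)
Clause 5: 1 literal(s)
Total = 12

12


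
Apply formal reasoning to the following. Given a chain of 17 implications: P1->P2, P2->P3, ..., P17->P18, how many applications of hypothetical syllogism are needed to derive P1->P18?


With 17 implications in a chain connecting 18 propositions:
P1->P2, P2->P3, ..., P17->P18
Steps needed = (number of implications) - 1 = 17 - 1 = 16

16


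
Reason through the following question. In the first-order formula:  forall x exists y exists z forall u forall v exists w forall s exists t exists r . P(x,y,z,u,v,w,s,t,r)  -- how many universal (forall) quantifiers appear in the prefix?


Quantifier prefix: forall x exists y exists z forall u forall v exists w forall s exists t exists r
Mark each quantifier type:
  U E E U U E U E E
Universal count = 4, Existential count = 5
Asked for universal (forall) quantifiers: 4

4


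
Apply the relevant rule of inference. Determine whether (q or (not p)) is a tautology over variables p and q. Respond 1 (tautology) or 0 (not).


Check all 4 assignments:
p=0, q=0: 1
p=0, q=1: 1
p=1, q=0: 0
p=1, q=1: 1
Satisfying count = 3/4.
Tautology iff count = 4: no.

0


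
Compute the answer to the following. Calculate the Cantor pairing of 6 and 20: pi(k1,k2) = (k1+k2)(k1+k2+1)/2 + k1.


k1 + k2 = 26
(k1+k2)(k1+k2+1)/2 = 26 * 27 / 2 = 351
pi = 351 + 6 = 357

357


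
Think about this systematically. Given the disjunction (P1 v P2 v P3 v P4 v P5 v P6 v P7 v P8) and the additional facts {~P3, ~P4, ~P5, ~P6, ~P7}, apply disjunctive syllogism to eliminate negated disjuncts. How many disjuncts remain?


Original disjuncts (8): P1, P2, P3, P4, P5, P6, P7, P8
Negated (eliminate): ~P3, ~P4, ~P5, ~P6, ~P7
Remaining disjuncts: P1, P2, P8
Count = 8 - 5 = 3

3


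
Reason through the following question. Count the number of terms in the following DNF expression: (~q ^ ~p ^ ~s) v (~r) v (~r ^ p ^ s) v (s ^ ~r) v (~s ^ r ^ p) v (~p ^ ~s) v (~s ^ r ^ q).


A DNF formula is a disjunction of terms (conjunctions).
Terms are separated by v.
Counting the disjuncts: 7 terms.

7


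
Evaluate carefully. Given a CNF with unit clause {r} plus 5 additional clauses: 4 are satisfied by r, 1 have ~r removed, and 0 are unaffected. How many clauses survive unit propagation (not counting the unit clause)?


Satisfied (removed): 4
Shortened (remain): 1
Unchanged (remain): 0
Remaining = 1 + 0 = 1

1


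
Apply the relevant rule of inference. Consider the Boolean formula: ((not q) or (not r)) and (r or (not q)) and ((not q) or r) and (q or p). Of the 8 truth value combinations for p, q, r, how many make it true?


Evaluate all 8 assignments for p, q, r:
p=0, q=0, r=0: 0
p=0, q=0, r=1: 0
p=0, q=1, r=0: 0
p=0, q=1, r=1: 0
p=1, q=0, r=0: 1
p=1, q=0, r=1: 1
p=1, q=1, r=0: 0
p=1, q=1, r=1: 0
Satisfying count = 2

2


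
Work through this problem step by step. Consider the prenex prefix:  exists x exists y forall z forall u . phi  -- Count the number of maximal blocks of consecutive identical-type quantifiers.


Quantifier-type sequence: E E A A  (A=forall, E=exists)
Group into maximal same-type runs:
  Ex2 | Ax2
Number of blocks = 2

2


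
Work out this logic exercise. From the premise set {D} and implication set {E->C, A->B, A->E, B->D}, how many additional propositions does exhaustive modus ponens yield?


Initial facts: {D}
Apply modus ponens to closure:
  (no implication fires)
Final known: {D}
New propositions: {(none)}
Count = 0

0


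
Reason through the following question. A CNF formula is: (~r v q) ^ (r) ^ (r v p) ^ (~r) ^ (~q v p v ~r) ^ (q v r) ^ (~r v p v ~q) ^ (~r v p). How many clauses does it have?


A CNF formula is a conjunction of clauses.
Clauses are separated by ^.
Counting the conjuncts: 8 clauses.

8


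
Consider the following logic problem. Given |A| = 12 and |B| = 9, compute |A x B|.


The Cartesian product A x B contains all ordered pairs (a, b).
|A x B| = |A| * |B| = 12 * 9 = 108

108


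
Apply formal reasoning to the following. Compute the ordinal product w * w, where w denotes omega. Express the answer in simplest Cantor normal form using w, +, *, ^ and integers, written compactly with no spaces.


Compute w * w.
Ordinal * is associative and left-distributive over +, but NOT commutative; for finite n>1, n*w = w but w*n stays w*n.
w * w = w^2 by definition.
Result = w^2

w^2


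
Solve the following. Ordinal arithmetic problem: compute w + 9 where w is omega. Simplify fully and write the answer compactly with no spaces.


Compute w + 9.
Ordinal + is associative but NOT commutative; for finite n>0, n + w = w but w + n stays w+n.
w + 9 is already in normal form (a successor ordinal beyond w).
Result = w+9

w+9


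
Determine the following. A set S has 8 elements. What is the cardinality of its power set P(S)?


The power set of a set with n elements has 2^n elements.
|P(S)| = 2^8 = 256

256


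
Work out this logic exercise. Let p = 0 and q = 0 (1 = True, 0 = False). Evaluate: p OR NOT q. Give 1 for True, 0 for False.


p = 0, q = 0
Operation: p OR NOT q
Evaluate: 0 OR NOT 0 = 1

1


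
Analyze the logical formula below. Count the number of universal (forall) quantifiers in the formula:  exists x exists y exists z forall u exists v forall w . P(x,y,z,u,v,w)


Quantifier prefix: exists x exists y exists z forall u exists v forall w
Mark each quantifier type:
  E E E U E U
Universal count = 2, Existential count = 4
Asked for universal (forall) quantifiers: 2

2


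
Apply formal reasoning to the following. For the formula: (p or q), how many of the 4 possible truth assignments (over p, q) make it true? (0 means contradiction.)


Check all 4 assignments:
p=0, q=0: 0
p=0, q=1: 1
p=1, q=0: 1
p=1, q=1: 1
Count of True = 3

3


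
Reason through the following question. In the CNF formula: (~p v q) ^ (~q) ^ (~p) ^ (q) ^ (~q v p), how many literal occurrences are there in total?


Counting literals in each clause:
Clause 1: 2 literal(s)
Clause 2: 1 literal(s)
Clause 3: 1 literal(s)
Clause 4: 1 literal(s)
Clause 5: 2 literal(s)
Total = 7

7


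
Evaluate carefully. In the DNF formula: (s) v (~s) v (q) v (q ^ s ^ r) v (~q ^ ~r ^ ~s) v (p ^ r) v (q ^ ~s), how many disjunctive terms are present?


A DNF formula is a disjunction of terms (conjunctions).
Terms are separated by v.
Counting the disjuncts: 7 terms.

7


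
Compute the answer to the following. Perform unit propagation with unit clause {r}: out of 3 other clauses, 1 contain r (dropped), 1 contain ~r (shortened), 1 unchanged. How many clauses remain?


Satisfied (removed): 1
Shortened (remain): 1
Unchanged (remain): 1
Remaining = 1 + 1 = 2

2


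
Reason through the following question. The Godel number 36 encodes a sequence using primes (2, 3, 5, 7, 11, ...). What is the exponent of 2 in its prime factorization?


Factorize 36 by dividing by 2 repeatedly.
Division steps: 2 divides 36 exactly 2 time(s).
Exponent of 2 = 2

2


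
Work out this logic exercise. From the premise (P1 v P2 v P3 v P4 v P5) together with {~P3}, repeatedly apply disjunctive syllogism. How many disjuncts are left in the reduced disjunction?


Original disjuncts (5): P1, P2, P3, P4, P5
Negated (eliminate): ~P3
Remaining disjuncts: P1, P2, P4, P5
Count = 5 - 1 = 4

4


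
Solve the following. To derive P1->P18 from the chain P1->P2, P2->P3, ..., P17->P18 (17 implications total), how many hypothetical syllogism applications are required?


With 17 implications in a chain connecting 18 propositions:
P1->P2, P2->P3, ..., P17->P18
Steps needed = (number of implications) - 1 = 17 - 1 = 16

16


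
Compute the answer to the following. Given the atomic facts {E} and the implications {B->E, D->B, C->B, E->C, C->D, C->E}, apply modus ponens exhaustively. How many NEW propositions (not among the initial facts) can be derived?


Initial facts: {E}
Apply modus ponens to closure:
  E and E->C  =>  C
  C and C->D  =>  D
  D and D->B  =>  B
Final known: {B, C, D, E}
New propositions: {B, C, D}
Count = 3

3


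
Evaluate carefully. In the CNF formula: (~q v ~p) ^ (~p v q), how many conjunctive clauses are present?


A CNF formula is a conjunction of clauses.
Clauses are separated by ^.
Counting the conjuncts: 2 clauses.

2


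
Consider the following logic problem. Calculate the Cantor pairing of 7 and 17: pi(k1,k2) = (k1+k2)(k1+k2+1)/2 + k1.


k1 + k2 = 24
(k1+k2)(k1+k2+1)/2 = 24 * 25 / 2 = 300
pi = 300 + 7 = 307

307


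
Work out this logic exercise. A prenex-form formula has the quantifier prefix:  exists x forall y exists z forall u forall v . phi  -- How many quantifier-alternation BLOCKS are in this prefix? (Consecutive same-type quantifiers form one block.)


Quantifier-type sequence: E A E A A  (A=forall, E=exists)
Group into maximal same-type runs:
  Ex1 | Ax1 | Ex1 | Ax2
Number of blocks = 4

4


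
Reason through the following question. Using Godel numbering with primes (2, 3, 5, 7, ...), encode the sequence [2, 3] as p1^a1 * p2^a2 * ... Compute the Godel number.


Encode each element as an exponent of the corresponding prime:
  2^2 = 4
  3^3 = 27
Product = 4 * 27 = 108

108


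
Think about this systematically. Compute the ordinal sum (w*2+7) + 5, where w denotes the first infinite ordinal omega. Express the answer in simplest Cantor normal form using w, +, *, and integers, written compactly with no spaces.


Compute (w*2+7) + 5.
Ordinal + is associative but NOT commutative; for finite n>0, n + w = w but w + n stays w+n.
By associativity: (w*2+7) + 5 = w*2 + (7+5) = w*2+12.
Result = w*2+12

w*2+12


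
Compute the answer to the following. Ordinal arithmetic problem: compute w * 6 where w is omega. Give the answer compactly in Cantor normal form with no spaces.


Compute w * 6.
Ordinal * is associative and left-distributive over +, but NOT commutative; for finite n>1, n*w = w but w*n stays w*n.
w * 6 means 6 copies of w concatenated: w*6.
Result = w*6

w*6


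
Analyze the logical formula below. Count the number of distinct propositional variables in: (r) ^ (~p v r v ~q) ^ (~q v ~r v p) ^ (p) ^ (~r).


Identify each variable that appears in the formula.
Variables found: p, q, r
Count = 3

3


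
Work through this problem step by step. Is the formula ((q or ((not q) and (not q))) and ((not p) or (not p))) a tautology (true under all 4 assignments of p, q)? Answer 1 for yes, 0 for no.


Check all 4 assignments:
p=0, q=0: 1
p=0, q=1: 1
p=1, q=0: 0
p=1, q=1: 0
Satisfying count = 2/4.
Tautology iff count = 4: no.

0


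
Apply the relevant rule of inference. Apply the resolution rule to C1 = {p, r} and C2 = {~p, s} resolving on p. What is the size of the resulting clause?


Remove p from C1 and ~p from C2.
C1 remainder: {r}
C2 remainder: {s}
Union (resolvent): {r, s}
Resolvent has 2 literal(s).

2


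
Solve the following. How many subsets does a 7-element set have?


The power set of a set with n elements has 2^n elements.
|P(S)| = 2^7 = 128

128


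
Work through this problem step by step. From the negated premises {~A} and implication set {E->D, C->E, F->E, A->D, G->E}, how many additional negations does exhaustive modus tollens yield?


Initial negated facts: {~A}
Apply modus tollens to closure:
  (no implication fires)
Final negated: {~A}
New negations: {(none)}
Count = 0

0
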